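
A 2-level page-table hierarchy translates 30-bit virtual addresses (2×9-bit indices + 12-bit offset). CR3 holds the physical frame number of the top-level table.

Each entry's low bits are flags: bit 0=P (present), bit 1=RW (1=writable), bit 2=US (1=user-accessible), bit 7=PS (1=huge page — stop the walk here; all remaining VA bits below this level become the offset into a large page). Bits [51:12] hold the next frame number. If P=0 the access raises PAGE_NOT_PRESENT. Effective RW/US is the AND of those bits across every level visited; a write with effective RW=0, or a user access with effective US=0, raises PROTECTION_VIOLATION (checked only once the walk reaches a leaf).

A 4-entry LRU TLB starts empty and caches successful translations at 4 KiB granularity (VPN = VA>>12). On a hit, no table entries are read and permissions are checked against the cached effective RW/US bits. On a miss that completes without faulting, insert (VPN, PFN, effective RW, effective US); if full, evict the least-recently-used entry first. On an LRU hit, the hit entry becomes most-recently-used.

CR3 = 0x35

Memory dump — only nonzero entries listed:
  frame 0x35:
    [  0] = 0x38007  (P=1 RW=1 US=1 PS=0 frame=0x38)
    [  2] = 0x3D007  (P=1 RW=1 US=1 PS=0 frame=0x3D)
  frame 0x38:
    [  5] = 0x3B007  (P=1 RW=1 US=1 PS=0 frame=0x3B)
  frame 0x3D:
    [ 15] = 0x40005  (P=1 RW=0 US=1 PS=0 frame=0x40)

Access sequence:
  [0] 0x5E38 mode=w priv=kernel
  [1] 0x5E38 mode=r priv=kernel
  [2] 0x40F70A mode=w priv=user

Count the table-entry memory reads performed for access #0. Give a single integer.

Walk each access:
#0 VA=0x5E38 (w,kernel):
  [0] read 0x35 idx=0: raw=0x38007 flags P=1 W=1 U=1 S=0
  [1] read 0x38 idx=5: raw=0x3B007 flags P=1 W=1 U=1 S=0
  → PA=0x3BE38  (2 entries read)
#1 VA=0x5E38 (r,kernel):
  TLB hit vpn=0x5 → PA=0x3BE38
#2 VA=0x40F70A (w,user):
  [0] read 0x35 idx=2: raw=0x3D007 flags P=1 W=1 U=1 S=0
  [1] read 0x3D idx=15: raw=0x40005 flags P=1 W=0 U=1 S=0
  ✗ PROTECTION_VIOLATION  [2 reads]

Entries read for #0: 2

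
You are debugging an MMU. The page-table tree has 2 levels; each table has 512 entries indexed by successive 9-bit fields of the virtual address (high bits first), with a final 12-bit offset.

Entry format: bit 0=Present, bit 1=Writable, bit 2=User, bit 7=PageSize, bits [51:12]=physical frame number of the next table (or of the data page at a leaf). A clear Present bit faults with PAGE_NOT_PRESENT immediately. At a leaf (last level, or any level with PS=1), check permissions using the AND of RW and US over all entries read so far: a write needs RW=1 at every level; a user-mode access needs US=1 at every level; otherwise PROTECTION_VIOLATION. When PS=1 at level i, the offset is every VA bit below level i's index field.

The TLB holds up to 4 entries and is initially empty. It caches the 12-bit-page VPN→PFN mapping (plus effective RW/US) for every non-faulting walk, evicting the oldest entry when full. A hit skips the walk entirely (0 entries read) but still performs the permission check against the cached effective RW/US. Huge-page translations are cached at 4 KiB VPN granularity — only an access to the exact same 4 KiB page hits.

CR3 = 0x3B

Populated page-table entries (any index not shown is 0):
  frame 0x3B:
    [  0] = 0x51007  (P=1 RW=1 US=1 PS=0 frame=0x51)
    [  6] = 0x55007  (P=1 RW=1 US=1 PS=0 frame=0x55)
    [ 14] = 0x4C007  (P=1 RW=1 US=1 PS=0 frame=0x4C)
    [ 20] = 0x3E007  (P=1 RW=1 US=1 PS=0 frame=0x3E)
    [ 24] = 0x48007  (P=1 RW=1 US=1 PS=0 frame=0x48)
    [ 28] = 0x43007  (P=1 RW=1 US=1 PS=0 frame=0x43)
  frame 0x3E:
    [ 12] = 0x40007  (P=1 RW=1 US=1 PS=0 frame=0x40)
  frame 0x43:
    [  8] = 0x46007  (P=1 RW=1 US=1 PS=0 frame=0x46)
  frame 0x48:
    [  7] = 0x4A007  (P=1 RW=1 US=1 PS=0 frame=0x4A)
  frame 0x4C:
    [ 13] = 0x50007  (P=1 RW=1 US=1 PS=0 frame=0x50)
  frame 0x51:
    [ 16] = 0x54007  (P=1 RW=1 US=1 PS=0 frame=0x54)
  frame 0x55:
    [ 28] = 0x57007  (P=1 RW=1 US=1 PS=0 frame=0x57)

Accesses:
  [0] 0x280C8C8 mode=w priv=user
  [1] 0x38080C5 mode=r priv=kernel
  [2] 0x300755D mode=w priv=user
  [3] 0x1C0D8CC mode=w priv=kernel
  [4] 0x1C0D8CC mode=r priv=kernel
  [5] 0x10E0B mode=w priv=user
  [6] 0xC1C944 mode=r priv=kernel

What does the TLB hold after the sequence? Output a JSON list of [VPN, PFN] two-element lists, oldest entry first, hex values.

Per-access translation:
#0 VA=0x280C8C8 (w,user):
  lvl0: tbl 0x3B, slot 20 ⇒ 0x3E007 (P1/RW1/US1/PS0)
  lvl1: tbl 0x3E, slot 12 ⇒ 0x40007 (P1/RW1/US1/PS0)
  ⇒ phys 0x408C8  [2 reads]
#1 VA=0x38080C5 (r,kernel):
  lvl0: tbl 0x3B, slot 28 ⇒ 0x43007 (P1/RW1/US1/PS0)
  lvl1: tbl 0x43, slot 8 ⇒ 0x46007 (P1/RW1/US1/PS0)
  ⇒ phys 0x460C5  [2 reads]
#2 VA=0x300755D (w,user):
  lvl0: tbl 0x3B, slot 24 ⇒ 0x48007 (P1/RW1/US1/PS0)
  lvl1: tbl 0x48, slot 7 ⇒ 0x4A007 (P1/RW1/US1/PS0)
  ⇒ phys 0x4A55D  [2 reads]
#3 VA=0x1C0D8CC (w,kernel):
  lvl0: tbl 0x3B, slot 14 ⇒ 0x4C007 (P1/RW1/US1/PS0)
  lvl1: tbl 0x4C, slot 13 ⇒ 0x50007 (P1/RW1/US1/PS0)
  ⇒ phys 0x508CC  [2 reads]
#4 VA=0x1C0D8CC (r,kernel):
  TLB hit vpn=0x1C0D → PA=0x508CC
#5 VA=0x10E0B (w,user):
  lvl0: tbl 0x3B, slot 0 ⇒ 0x51007 (P1/RW1/US1/PS0)
  lvl1: tbl 0x51, slot 16 ⇒ 0x54007 (P1/RW1/US1/PS0)
  ⇒ phys 0x54E0B  [2 reads]
#6 VA=0xC1C944 (r,kernel):
  lvl0: tbl 0x3B, slot 6 ⇒ 0x55007 (P1/RW1/US1/PS0)
  lvl1: tbl 0x55, slot 28 ⇒ 0x57007 (P1/RW1/US1/PS0)
  ⇒ phys 0x57944  [2 reads]

TLB: [["0x3007", "0x4A"], ["0x1C0D", "0x50"], ["0x10", "0x54"], ["0xC1C", "0x57"]]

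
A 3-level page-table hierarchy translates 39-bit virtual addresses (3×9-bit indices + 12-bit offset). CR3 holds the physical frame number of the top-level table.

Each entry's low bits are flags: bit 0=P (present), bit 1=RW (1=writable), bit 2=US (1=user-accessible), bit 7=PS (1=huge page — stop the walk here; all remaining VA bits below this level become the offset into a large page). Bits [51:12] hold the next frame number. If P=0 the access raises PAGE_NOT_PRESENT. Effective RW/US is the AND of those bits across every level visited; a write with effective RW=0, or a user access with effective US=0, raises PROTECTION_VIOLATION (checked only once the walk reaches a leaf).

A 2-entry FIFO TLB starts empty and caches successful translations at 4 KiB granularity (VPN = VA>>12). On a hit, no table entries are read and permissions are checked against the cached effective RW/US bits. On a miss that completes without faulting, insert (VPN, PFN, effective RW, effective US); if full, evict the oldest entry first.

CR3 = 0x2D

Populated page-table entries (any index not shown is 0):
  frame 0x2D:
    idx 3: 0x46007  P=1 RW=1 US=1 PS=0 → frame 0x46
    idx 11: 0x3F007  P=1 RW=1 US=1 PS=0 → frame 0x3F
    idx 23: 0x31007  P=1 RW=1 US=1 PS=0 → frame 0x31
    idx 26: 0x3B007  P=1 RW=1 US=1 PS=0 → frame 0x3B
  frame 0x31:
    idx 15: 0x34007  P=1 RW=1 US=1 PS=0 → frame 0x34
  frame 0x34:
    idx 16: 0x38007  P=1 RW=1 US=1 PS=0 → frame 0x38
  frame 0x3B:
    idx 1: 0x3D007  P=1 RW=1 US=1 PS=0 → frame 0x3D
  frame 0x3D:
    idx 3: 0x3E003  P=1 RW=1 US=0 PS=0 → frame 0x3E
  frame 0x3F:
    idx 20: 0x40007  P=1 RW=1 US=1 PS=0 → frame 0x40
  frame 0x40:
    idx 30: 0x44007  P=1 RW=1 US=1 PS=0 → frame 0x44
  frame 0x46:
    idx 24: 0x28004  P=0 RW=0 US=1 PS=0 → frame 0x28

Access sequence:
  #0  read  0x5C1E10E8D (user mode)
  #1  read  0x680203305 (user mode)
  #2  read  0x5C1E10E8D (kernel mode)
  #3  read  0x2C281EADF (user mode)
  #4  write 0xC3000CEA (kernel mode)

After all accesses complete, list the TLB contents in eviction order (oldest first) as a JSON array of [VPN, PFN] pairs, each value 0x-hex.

Per-access translation:
#0 VA=0x5C1E10E8D (r,user):
  L0 @0x2D[23] → 0x31007  P=1,RW=1,US=1,PS=0
  L1 @0x31[15] → 0x34007  P=1,RW=1,US=1,PS=0
  L2 @0x34[16] → 0x38007  P=1,RW=1,US=1,PS=0
  → PA=0x38E8D  (3 entries read)
#1 VA=0x680203305 (r,user):
  L0 @0x2D[26] → 0x3B007  P=1,RW=1,US=1,PS=0
  L1 @0x3B[1] → 0x3D007  P=1,RW=1,US=1,PS=0
  L2 @0x3D[3] → 0x3E003  P=1,RW=1,US=0,PS=0
  ⇒ fault: PROTECTION_VIOLATION  — 3 lookups
#2 VA=0x5C1E10E8D (r,kernel):
  TLB hit vpn=0x5C1E10 → PA=0x38E8D
#3 VA=0x2C281EADF (r,user):
  L0 @0x2D[11] → 0x3F007  P=1,RW=1,US=1,PS=0
  L1 @0x3F[20] → 0x40007  P=1,RW=1,US=1,PS=0
  L2 @0x40[30] → 0x44007  P=1,RW=1,US=1,PS=0
  → PA=0x44ADF  (3 entries read)
#4 VA=0xC3000CEA (w,kernel):
  L0 @0x2D[3] → 0x46007  P=1,RW=1,US=1,PS=0
  L1 @0x46[24] → 0x28004  P=0,RW=0,US=1,PS=0
  ⇒ fault: PAGE_NOT_PRESENT  — 2 lookups

TLB: [["0x5C1E10", "0x38"], ["0x2C281E", "0x44"]]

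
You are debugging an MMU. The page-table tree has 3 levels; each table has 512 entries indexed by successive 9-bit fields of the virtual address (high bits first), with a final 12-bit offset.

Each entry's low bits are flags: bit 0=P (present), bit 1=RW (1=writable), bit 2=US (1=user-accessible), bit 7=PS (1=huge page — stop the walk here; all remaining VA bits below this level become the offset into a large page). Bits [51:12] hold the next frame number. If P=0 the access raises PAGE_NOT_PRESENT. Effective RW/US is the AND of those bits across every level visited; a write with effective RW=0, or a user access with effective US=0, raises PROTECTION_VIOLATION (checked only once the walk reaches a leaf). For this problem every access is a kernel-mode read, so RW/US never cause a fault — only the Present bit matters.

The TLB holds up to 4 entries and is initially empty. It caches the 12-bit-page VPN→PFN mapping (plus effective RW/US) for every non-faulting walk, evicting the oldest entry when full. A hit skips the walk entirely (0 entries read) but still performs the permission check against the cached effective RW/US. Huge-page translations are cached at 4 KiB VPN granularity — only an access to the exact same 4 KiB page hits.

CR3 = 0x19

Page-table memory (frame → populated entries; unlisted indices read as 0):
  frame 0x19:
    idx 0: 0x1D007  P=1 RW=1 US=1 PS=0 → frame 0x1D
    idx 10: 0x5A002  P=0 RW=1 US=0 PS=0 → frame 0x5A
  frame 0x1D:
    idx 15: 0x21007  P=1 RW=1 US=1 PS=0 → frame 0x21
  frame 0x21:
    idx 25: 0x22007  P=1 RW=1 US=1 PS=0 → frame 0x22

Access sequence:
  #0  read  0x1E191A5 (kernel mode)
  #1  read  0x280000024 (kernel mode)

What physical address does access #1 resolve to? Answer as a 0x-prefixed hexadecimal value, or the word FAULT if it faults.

Trace:
#0 VA=0x1E191A5 (r,kernel):
  L0 @0x19[0] → 0x1D007  P=1,RW=1,US=1,PS=0
  L1 @0x1D[15] → 0x21007  P=1,RW=1,US=1,PS=0
  L2 @0x21[25] → 0x22007  P=1,RW=1,US=1,PS=0
  → PA=0x221A5  (3 entries read)
#1 VA=0x280000024 (r,kernel):
  L0 @0x19[10] → 0x5A002  P=0,RW=1,US=0,PS=0
  → PAGE_NOT_PRESENT  (1 entries read)

Access #1 PA: FAULT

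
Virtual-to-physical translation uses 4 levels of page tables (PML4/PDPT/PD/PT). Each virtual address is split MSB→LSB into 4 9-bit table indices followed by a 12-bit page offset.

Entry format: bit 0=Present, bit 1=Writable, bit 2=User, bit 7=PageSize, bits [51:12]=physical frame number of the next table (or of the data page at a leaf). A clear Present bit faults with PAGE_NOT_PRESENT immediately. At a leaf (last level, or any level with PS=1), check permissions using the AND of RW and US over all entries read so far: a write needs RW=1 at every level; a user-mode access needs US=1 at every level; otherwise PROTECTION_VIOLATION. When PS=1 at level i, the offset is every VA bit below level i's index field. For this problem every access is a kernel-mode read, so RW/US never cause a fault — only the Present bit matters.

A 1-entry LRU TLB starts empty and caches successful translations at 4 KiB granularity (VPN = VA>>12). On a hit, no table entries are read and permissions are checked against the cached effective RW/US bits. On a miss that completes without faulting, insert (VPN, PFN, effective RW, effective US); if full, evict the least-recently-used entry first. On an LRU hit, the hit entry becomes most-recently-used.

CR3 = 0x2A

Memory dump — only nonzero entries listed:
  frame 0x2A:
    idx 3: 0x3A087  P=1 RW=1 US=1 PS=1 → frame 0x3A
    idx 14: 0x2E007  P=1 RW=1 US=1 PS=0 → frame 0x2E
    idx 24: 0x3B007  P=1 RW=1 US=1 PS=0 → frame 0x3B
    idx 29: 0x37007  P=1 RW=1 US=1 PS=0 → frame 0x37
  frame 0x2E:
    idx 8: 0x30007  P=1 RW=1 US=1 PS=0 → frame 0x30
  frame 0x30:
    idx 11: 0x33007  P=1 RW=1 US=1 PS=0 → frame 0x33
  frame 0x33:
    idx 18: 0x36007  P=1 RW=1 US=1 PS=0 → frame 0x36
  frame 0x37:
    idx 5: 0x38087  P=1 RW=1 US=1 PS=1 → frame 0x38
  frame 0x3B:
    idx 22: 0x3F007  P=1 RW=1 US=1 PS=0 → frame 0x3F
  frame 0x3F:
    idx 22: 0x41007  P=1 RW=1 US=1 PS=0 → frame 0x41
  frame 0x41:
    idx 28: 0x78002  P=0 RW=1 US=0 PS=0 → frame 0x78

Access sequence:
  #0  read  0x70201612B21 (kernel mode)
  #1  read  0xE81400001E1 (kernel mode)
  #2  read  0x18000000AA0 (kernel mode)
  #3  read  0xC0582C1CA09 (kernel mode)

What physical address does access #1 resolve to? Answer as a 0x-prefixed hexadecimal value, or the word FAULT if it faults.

Trace:
#0 VA=0x70201612B21 (r,kernel):
  [0] read 0x2A idx=14: raw=0x2E007 flags P=1 W=1 U=1 S=0
  [1] read 0x2E idx=8: raw=0x30007 flags P=1 W=1 U=1 S=0
  [2] read 0x30 idx=11: raw=0x33007 flags P=1 W=1 U=1 S=0
  [3] read 0x33 idx=18: raw=0x36007 flags P=1 W=1 U=1 S=0
  ⇒ phys 0x36B21  [4 reads]
#1 VA=0xE81400001E1 (r,kernel):
  [0] read 0x2A idx=29: raw=0x37007 flags P=1 W=1 U=1 S=0
  [1] read 0x37 idx=5: raw=0x38087 flags P=1 W=1 U=1 S=1
  ⇒ phys 0x381E1 (huge @L1)  [2 reads]
#2 VA=0x18000000AA0 (r,kernel):
  [0] read 0x2A idx=3: raw=0x3A087 flags P=1 W=1 U=1 S=1
  ⇒ phys 0x3AAA0 (huge @L0)  [1 reads]
#3 VA=0xC0582C1CA09 (r,kernel):
  [0] read 0x2A idx=24: raw=0x3B007 flags P=1 W=1 U=1 S=0
  [1] read 0x3B idx=22: raw=0x3F007 flags P=1 W=1 U=1 S=0
  [2] read 0x3F idx=22: raw=0x41007 flags P=1 W=1 U=1 S=0
  [3] read 0x41 idx=28: raw=0x78002 flags P=0 W=1 U=0 S=0
  ✗ PAGE_NOT_PRESENT  [4 reads]

Access #1 PA: 0x381E1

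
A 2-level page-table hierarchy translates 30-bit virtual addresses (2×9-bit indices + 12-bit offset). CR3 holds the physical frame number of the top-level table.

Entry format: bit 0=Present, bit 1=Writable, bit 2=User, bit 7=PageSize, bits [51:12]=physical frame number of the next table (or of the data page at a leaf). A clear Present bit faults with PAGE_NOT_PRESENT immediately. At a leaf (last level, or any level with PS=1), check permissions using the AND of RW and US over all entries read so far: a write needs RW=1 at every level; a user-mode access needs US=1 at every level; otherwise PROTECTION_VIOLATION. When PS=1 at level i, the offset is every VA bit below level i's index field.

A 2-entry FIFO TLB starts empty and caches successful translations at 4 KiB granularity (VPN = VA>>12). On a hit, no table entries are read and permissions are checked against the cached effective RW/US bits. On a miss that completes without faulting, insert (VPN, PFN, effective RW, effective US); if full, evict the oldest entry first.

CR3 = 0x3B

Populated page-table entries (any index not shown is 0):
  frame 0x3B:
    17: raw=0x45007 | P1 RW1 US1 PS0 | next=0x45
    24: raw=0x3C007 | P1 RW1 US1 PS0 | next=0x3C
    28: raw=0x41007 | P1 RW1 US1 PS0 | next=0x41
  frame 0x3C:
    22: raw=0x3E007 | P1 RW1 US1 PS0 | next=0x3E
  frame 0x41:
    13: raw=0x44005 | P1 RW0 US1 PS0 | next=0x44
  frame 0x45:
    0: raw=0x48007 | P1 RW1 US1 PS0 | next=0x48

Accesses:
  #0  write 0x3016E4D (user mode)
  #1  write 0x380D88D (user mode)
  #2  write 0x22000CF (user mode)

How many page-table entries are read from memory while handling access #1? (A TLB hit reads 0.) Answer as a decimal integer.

Walk each access:
#0 VA=0x3016E4D (w,user):
  lvl0: tbl 0x3B, slot 24 ⇒ 0x3C007 (P1/RW1/US1/PS0)
  lvl1: tbl 0x3C, slot 22 ⇒ 0x3E007 (P1/RW1/US1/PS0)
  ✓ 0x3EE4D  — 2 lookups
#1 VA=0x380D88D (w,user):
  lvl0: tbl 0x3B, slot 28 ⇒ 0x41007 (P1/RW1/US1/PS0)
  lvl1: tbl 0x41, slot 13 ⇒ 0x44005 (P1/RW0/US1/PS0)
  ⇒ fault: PROTECTION_VIOLATION  — 2 lookups
#2 VA=0x22000CF (w,user):
  lvl0: tbl 0x3B, slot 17 ⇒ 0x45007 (P1/RW1/US1/PS0)
  lvl1: tbl 0x45, slot 0 ⇒ 0x48007 (P1/RW1/US1/PS0)
  ✓ 0x480CF  — 2 lookups

Entries read for #1: 2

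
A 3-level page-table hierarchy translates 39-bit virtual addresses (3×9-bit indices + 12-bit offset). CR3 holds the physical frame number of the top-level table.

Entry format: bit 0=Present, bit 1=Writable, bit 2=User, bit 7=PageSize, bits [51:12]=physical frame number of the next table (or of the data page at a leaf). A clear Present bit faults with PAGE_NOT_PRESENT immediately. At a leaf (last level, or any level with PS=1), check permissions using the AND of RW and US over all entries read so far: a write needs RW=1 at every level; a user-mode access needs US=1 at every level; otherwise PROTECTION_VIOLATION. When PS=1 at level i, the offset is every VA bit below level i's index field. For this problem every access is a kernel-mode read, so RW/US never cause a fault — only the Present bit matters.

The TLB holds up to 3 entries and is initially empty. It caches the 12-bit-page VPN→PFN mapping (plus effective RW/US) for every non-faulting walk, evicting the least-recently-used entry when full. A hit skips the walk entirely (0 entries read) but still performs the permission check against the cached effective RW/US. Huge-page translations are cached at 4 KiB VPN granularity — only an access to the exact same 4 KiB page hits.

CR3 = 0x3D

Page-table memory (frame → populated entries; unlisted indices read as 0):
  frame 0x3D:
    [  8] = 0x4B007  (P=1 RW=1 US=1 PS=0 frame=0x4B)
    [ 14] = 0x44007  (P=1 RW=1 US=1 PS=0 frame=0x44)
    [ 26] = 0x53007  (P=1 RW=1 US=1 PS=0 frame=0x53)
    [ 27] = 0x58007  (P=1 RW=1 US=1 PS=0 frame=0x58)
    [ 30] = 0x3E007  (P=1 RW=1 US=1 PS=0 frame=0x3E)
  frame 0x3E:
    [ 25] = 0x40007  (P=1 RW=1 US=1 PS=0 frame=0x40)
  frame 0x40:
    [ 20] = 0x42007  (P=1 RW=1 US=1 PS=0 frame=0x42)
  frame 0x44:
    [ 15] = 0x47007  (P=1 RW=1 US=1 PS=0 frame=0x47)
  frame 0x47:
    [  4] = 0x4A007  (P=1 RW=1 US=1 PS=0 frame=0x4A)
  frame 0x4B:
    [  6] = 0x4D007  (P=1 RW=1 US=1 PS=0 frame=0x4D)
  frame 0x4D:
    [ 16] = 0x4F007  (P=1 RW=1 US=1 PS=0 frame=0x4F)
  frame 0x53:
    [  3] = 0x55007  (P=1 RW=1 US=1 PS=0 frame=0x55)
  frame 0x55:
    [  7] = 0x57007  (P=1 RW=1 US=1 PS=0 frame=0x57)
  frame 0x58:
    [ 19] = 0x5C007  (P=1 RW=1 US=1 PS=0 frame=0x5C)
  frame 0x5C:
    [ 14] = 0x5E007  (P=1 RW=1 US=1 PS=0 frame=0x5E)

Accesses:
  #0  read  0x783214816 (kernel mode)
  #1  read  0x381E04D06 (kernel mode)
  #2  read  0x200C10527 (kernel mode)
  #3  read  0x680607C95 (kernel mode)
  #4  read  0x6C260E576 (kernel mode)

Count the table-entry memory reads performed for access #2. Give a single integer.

Per-access translation:
#0 VA=0x783214816 (r,kernel):
  L0: frame=0x3D idx=30 entry=0x3E007 [P=1 RW=1 US=1 PS=0]
  L1: frame=0x3E idx=25 entry=0x40007 [P=1 RW=1 US=1 PS=0]
  L2: frame=0x40 idx=20 entry=0x42007 [P=1 RW=1 US=1 PS=0]
  ⇒ phys 0x42816  [3 reads]
#1 VA=0x381E04D06 (r,kernel):
  L0: frame=0x3D idx=14 entry=0x44007 [P=1 RW=1 US=1 PS=0]
  L1: frame=0x44 idx=15 entry=0x47007 [P=1 RW=1 US=1 PS=0]
  L2: frame=0x47 idx=4 entry=0x4A007 [P=1 RW=1 US=1 PS=0]
  ⇒ phys 0x4AD06  [3 reads]
#2 VA=0x200C10527 (r,kernel):
  L0: frame=0x3D idx=8 entry=0x4B007 [P=1 RW=1 US=1 PS=0]
  L1: frame=0x4B idx=6 entry=0x4D007 [P=1 RW=1 US=1 PS=0]
  L2: frame=0x4D idx=16 entry=0x4F007 [P=1 RW=1 US=1 PS=0]
  ⇒ phys 0x4F527  [3 reads]
#3 VA=0x680607C95 (r,kernel):
  L0: frame=0x3D idx=26 entry=0x53007 [P=1 RW=1 US=1 PS=0]
  L1: frame=0x53 idx=3 entry=0x55007 [P=1 RW=1 US=1 PS=0]
  L2: frame=0x55 idx=7 entry=0x57007 [P=1 RW=1 US=1 PS=0]
  ⇒ phys 0x57C95  [3 reads]
#4 VA=0x6C260E576 (r,kernel):
  L0: frame=0x3D idx=27 entry=0x58007 [P=1 RW=1 US=1 PS=0]
  L1: frame=0x58 idx=19 entry=0x5C007 [P=1 RW=1 US=1 PS=0]
  L2: frame=0x5C idx=14 entry=0x5E007 [P=1 RW=1 US=1 PS=0]
  ⇒ phys 0x5E576  [3 reads]

Entries read for #2: 3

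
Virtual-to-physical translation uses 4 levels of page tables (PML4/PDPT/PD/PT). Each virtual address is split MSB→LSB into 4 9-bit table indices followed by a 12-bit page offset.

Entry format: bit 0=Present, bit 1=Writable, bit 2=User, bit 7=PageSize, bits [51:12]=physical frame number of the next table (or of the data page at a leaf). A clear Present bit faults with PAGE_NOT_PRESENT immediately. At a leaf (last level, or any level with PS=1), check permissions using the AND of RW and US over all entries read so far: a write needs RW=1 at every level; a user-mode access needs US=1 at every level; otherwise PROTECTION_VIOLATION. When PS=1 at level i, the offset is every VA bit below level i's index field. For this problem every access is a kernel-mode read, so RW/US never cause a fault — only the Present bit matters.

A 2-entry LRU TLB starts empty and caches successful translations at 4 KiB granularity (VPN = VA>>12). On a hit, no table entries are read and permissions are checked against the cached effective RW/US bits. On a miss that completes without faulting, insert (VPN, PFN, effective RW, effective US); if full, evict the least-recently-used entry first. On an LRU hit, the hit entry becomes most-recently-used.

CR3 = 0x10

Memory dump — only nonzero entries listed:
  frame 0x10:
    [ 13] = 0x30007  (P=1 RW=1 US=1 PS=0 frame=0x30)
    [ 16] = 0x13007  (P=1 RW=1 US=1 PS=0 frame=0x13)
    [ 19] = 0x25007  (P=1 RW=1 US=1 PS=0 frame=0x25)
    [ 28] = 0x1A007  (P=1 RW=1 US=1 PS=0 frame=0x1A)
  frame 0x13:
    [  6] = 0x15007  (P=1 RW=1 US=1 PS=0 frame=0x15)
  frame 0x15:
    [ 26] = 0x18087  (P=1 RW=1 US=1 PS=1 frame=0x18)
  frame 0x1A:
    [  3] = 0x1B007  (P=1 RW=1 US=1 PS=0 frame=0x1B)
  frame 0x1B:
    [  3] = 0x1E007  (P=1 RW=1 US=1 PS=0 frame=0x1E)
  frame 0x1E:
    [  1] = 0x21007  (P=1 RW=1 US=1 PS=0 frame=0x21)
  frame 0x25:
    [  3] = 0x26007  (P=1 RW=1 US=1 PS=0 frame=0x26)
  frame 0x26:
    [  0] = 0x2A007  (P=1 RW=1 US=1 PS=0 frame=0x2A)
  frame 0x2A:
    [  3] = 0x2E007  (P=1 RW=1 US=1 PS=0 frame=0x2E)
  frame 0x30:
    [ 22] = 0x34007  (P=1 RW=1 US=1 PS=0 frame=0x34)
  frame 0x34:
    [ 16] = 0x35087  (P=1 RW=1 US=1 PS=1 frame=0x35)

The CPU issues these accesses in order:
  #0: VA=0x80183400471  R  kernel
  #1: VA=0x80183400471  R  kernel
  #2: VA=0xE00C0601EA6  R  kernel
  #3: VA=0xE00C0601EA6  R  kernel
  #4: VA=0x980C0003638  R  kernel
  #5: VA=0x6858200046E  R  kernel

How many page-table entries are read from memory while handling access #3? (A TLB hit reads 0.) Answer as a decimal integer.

Trace:
#0 VA=0x80183400471 (r,kernel):
  lvl0: tbl 0x10, slot 16 ⇒ 0x13007 (P1/RW1/US1/PS0)
  lvl1: tbl 0x13, slot 6 ⇒ 0x15007 (P1/RW1/US1/PS0)
  lvl2: tbl 0x15, slot 26 ⇒ 0x18087 (P1/RW1/US1/PS1)
  ⇒ phys 0x18471 (huge @L2)  [3 reads]
#1 VA=0x80183400471 (r,kernel):
  TLB hit vpn=0x80183400 → PA=0x18471
#2 VA=0xE00C0601EA6 (r,kernel):
  lvl0: tbl 0x10, slot 28 ⇒ 0x1A007 (P1/RW1/US1/PS0)
  lvl1: tbl 0x1A, slot 3 ⇒ 0x1B007 (P1/RW1/US1/PS0)
  lvl2: tbl 0x1B, slot 3 ⇒ 0x1E007 (P1/RW1/US1/PS0)
  lvl3: tbl 0x1E, slot 1 ⇒ 0x21007 (P1/RW1/US1/PS0)
  ⇒ phys 0x21EA6  [4 reads]
#3 VA=0xE00C0601EA6 (r,kernel):
  TLB hit vpn=0xE00C0601 → PA=0x21EA6
#4 VA=0x980C0003638 (r,kernel):
  lvl0: tbl 0x10, slot 19 ⇒ 0x25007 (P1/RW1/US1/PS0)
  lvl1: tbl 0x25, slot 3 ⇒ 0x26007 (P1/RW1/US1/PS0)
  lvl2: tbl 0x26, slot 0 ⇒ 0x2A007 (P1/RW1/US1/PS0)
  lvl3: tbl 0x2A, slot 3 ⇒ 0x2E007 (P1/RW1/US1/PS0)
  ⇒ phys 0x2E638  [4 reads]
#5 VA=0x6858200046E (r,kernel):
  lvl0: tbl 0x10, slot 13 ⇒ 0x30007 (P1/RW1/US1/PS0)
  lvl1: tbl 0x30, slot 22 ⇒ 0x34007 (P1/RW1/US1/PS0)
  lvl2: tbl 0x34, slot 16 ⇒ 0x35087 (P1/RW1/US1/PS1)
  ⇒ phys 0x3546E (huge @L2)  [3 reads]

Entries read for #3: 0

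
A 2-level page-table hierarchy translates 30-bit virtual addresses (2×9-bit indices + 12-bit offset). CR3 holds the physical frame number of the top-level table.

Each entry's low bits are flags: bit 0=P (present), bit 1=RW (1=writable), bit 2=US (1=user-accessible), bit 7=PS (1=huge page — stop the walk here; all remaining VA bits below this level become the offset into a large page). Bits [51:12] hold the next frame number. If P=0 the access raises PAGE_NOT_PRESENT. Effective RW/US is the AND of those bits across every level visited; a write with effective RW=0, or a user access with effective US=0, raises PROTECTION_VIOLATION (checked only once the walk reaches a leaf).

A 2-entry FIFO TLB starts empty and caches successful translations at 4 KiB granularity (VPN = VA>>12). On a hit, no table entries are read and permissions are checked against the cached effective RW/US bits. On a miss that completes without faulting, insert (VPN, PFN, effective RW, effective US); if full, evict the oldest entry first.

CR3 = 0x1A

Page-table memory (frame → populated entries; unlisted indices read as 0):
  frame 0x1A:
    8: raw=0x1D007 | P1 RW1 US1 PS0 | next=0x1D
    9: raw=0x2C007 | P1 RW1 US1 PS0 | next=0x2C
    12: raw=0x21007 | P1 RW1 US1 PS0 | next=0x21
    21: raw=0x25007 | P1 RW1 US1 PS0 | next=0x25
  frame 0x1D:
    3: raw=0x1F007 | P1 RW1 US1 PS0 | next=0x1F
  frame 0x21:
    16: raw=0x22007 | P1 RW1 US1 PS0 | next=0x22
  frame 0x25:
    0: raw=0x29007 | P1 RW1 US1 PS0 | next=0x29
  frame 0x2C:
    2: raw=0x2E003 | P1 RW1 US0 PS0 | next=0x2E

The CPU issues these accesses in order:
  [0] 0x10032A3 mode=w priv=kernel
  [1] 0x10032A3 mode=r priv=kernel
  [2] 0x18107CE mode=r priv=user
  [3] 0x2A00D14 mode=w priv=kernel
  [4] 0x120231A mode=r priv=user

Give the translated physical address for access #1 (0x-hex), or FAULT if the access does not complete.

Trace:
#0 VA=0x10032A3 (w,kernel):
  L0: frame=0x1A idx=8 entry=0x1D007 [P=1 RW=1 US=1 PS=0]
  L1: frame=0x1D idx=3 entry=0x1F007 [P=1 RW=1 US=1 PS=0]
  ⇒ phys 0x1F2A3  [2 reads]
#1 VA=0x10032A3 (r,kernel):
  TLB hit vpn=0x1003 → PA=0x1F2A3
#2 VA=0x18107CE (r,user):
  L0: frame=0x1A idx=12 entry=0x21007 [P=1 RW=1 US=1 PS=0]
  L1: frame=0x21 idx=16 entry=0x22007 [P=1 RW=1 US=1 PS=0]
  ⇒ phys 0x227CE  [2 reads]
#3 VA=0x2A00D14 (w,kernel):
  L0: frame=0x1A idx=21 entry=0x25007 [P=1 RW=1 US=1 PS=0]
  L1: frame=0x25 idx=0 entry=0x29007 [P=1 RW=1 US=1 PS=0]
  ⇒ phys 0x29D14  [2 reads]
#4 VA=0x120231A (r,user):
  L0: frame=0x1A idx=9 entry=0x2C007 [P=1 RW=1 US=1 PS=0]
  L1: frame=0x2C idx=2 entry=0x2E003 [P=1 RW=1 US=0 PS=0]
  → PROTECTION_VIOLATION  (2 entries read)

Access #1 PA: 0x1F2A3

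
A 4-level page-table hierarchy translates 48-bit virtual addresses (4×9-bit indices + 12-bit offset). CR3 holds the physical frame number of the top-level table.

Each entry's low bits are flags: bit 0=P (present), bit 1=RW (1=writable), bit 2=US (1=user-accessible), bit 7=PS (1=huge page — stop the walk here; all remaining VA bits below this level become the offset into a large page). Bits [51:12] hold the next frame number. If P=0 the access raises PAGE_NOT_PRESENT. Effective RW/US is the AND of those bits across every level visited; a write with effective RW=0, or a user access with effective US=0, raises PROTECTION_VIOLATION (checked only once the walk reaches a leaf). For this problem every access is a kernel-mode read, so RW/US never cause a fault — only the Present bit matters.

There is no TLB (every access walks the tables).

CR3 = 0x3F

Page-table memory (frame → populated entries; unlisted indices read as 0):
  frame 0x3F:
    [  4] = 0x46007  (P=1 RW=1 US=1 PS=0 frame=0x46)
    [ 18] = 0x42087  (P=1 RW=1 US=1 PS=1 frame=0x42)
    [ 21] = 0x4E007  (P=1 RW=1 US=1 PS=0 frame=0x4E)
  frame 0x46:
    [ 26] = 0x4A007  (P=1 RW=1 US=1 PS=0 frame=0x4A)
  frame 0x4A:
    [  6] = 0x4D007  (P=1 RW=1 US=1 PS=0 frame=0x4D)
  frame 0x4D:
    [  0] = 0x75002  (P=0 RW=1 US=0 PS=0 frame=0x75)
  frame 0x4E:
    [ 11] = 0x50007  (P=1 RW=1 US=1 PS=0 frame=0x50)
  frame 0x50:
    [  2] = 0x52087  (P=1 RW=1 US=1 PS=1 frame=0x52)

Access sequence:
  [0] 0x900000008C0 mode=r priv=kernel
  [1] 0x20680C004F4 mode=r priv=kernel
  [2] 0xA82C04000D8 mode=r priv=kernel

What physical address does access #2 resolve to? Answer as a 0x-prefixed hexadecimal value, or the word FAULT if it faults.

Per-access translation:
#0 VA=0x900000008C0 (r,kernel):
  L0: frame=0x3F idx=18 entry=0x42087 [P=1 RW=1 US=1 PS=1]
  ⇒ phys 0x428C0 (huge @L0)  [1 reads]
#1 VA=0x20680C004F4 (r,kernel):
  L0: frame=0x3F idx=4 entry=0x46007 [P=1 RW=1 US=1 PS=0]
  L1: frame=0x46 idx=26 entry=0x4A007 [P=1 RW=1 US=1 PS=0]
  L2: frame=0x4A idx=6 entry=0x4D007 [P=1 RW=1 US=1 PS=0]
  L3: frame=0x4D idx=0 entry=0x75002 [P=0 RW=1 US=0 PS=0]
  ⇒ fault: PAGE_NOT_PRESENT  — 4 lookups
#2 VA=0xA82C04000D8 (r,kernel):
  L0: frame=0x3F idx=21 entry=0x4E007 [P=1 RW=1 US=1 PS=0]
  L1: frame=0x4E idx=11 entry=0x50007 [P=1 RW=1 US=1 PS=0]
  L2: frame=0x50 idx=2 entry=0x52087 [P=1 RW=1 US=1 PS=1]
  ⇒ phys 0x520D8 (huge @L2)  [3 reads]

Access #2 PA: 0x520D8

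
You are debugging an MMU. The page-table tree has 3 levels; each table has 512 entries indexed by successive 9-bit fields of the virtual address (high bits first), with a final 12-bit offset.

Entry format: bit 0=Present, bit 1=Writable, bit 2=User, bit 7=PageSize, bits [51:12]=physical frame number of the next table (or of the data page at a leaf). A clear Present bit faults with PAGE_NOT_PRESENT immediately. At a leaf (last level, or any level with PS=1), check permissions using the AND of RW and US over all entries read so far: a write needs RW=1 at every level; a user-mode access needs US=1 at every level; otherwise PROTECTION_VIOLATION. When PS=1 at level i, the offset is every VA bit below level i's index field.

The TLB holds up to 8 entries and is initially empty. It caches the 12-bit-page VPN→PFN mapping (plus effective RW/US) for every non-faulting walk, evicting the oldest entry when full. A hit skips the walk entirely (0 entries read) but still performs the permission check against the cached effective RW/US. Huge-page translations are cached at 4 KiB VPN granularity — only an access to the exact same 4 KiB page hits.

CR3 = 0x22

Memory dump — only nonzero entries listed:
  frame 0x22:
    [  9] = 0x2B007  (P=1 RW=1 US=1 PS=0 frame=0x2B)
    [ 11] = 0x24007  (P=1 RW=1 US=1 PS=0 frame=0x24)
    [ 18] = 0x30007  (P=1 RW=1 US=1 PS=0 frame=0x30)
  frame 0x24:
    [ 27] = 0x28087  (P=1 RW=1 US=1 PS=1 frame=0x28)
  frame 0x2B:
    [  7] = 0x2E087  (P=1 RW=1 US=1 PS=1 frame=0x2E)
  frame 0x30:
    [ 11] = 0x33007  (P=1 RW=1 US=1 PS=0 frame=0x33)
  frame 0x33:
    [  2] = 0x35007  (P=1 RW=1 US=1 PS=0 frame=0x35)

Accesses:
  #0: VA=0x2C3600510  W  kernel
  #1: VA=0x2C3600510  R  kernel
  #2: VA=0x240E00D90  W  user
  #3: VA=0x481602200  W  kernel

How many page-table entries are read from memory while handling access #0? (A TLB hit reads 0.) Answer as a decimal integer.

Trace:
#0 VA=0x2C3600510 (w,kernel):
  lvl0: tbl 0x22, slot 11 ⇒ 0x24007 (P1/RW1/US1/PS0)
  lvl1: tbl 0x24, slot 27 ⇒ 0x28087 (P1/RW1/US1/PS1)
  ✓ 0x28510 (huge @L1)  — 2 lookups
#1 VA=0x2C3600510 (r,kernel):
  TLB hit vpn=0x2C3600 → PA=0x28510
#2 VA=0x240E00D90 (w,user):
  lvl0: tbl 0x22, slot 9 ⇒ 0x2B007 (P1/RW1/US1/PS0)
  lvl1: tbl 0x2B, slot 7 ⇒ 0x2E087 (P1/RW1/US1/PS1)
  ✓ 0x2ED90 (huge @L1)  — 2 lookups
#3 VA=0x481602200 (w,kernel):
  lvl0: tbl 0x22, slot 18 ⇒ 0x30007 (P1/RW1/US1/PS0)
  lvl1: tbl 0x30, slot 11 ⇒ 0x33007 (P1/RW1/US1/PS0)
  lvl2: tbl 0x33, slot 2 ⇒ 0x35007 (P1/RW1/US1/PS0)
  ✓ 0x35200  — 3 lookups

Entries read for #0: 2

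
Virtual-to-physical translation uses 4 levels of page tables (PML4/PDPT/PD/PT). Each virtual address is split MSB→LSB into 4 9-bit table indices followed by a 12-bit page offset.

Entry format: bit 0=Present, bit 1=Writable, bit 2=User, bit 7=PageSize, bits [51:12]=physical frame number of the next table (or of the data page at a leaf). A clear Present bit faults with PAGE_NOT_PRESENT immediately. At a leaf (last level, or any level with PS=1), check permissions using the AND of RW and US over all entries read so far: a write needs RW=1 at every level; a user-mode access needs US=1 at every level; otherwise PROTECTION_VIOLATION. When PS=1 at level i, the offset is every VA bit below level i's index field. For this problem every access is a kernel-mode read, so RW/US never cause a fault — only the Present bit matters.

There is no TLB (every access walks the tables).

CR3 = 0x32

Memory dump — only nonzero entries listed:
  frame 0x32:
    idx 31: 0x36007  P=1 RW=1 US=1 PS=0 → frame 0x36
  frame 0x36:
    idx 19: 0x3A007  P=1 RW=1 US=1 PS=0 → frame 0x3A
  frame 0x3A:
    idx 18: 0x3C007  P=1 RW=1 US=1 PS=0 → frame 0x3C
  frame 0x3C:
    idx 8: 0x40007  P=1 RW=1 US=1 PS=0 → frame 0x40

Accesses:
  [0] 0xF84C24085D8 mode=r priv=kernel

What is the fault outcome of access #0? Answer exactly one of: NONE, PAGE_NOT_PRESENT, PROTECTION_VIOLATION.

Trace:
#0 VA=0xF84C24085D8 (r,kernel):
  L0 @0x32[31] → 0x36007  P=1,RW=1,US=1,PS=0
  L1 @0x36[19] → 0x3A007  P=1,RW=1,US=1,PS=0
  L2 @0x3A[18] → 0x3C007  P=1,RW=1,US=1,PS=0
  L3 @0x3C[8] → 0x40007  P=1,RW=1,US=1,PS=0
  ✓ 0x405D8  — 4 lookups

Access #0 fault: NONE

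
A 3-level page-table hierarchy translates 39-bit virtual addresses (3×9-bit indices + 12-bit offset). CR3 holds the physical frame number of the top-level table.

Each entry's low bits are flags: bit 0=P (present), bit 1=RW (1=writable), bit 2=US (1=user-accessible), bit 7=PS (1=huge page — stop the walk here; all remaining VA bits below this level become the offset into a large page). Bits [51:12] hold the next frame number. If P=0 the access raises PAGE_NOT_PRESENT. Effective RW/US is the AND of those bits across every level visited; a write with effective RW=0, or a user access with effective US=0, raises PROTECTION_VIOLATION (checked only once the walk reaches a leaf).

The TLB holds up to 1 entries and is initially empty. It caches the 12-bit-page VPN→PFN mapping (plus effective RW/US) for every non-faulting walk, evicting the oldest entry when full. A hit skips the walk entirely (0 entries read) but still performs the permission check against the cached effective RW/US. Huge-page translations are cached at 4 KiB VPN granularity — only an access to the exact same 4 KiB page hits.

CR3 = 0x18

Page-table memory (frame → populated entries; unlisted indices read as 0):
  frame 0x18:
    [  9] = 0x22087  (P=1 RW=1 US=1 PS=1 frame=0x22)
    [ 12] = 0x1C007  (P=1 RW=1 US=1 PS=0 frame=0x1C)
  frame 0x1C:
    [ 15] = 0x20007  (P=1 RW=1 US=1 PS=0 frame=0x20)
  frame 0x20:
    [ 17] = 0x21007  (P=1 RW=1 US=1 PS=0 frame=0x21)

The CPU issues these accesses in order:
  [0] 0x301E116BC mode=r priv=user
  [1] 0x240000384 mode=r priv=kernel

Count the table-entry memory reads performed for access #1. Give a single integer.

Per-access translation:
#0 VA=0x301E116BC (r,user):
  [0] read 0x18 idx=12: raw=0x1C007 flags P=1 W=1 U=1 S=0
  [1] read 0x1C idx=15: raw=0x20007 flags P=1 W=1 U=1 S=0
  [2] read 0x20 idx=17: raw=0x21007 flags P=1 W=1 U=1 S=0
  ✓ 0x216BC  — 3 lookups
#1 VA=0x240000384 (r,kernel):
  [0] read 0x18 idx=9: raw=0x22087 flags P=1 W=1 U=1 S=1
  ✓ 0x22384 (huge @L0)  — 1 lookups

Entries read for #1: 1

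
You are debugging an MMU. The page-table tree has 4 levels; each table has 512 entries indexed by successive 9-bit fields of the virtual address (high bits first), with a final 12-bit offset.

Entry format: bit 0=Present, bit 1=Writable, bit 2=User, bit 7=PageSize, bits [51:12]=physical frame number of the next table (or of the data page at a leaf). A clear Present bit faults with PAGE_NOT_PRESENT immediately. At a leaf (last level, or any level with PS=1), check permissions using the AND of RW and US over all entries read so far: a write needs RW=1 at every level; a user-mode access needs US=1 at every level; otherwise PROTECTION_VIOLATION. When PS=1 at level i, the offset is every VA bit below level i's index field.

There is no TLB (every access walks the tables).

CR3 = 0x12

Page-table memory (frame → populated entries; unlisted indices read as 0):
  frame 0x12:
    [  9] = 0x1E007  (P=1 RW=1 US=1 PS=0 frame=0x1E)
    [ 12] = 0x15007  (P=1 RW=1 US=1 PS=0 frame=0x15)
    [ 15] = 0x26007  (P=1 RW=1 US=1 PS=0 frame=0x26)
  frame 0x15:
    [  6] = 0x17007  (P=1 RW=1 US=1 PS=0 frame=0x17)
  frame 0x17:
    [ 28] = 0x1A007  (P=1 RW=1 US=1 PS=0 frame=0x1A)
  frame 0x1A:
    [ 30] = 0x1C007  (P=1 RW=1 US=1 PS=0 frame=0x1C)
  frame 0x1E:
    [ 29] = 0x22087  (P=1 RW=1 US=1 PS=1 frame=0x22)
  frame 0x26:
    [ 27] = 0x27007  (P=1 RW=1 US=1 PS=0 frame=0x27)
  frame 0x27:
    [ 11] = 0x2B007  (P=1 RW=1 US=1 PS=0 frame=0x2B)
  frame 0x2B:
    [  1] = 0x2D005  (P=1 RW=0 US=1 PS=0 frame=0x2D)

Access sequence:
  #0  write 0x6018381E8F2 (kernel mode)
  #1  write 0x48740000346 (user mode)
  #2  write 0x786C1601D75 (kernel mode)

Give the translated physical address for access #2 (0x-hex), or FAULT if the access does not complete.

Trace:
#0 VA=0x6018381E8F2 (w,kernel):
  [0] read 0x12 idx=12: raw=0x15007 flags P=1 W=1 U=1 S=0
  [1] read 0x15 idx=6: raw=0x17007 flags P=1 W=1 U=1 S=0
  [2] read 0x17 idx=28: raw=0x1A007 flags P=1 W=1 U=1 S=0
  [3] read 0x1A idx=30: raw=0x1C007 flags P=1 W=1 U=1 S=0
  → PA=0x1C8F2  (4 entries read)
#1 VA=0x48740000346 (w,user):
  [0] read 0x12 idx=9: raw=0x1E007 flags P=1 W=1 U=1 S=0
  [1] read 0x1E idx=29: raw=0x22087 flags P=1 W=1 U=1 S=1
  → PA=0x22346 (huge @L1)  (2 entries read)
#2 VA=0x786C1601D75 (w,kernel):
  [0] read 0x12 idx=15: raw=0x26007 flags P=1 W=1 U=1 S=0
  [1] read 0x26 idx=27: raw=0x27007 flags P=1 W=1 U=1 S=0
  [2] read 0x27 idx=11: raw=0x2B007 flags P=1 W=1 U=1 S=0
  [3] read 0x2B idx=1: raw=0x2D005 flags P=1 W=0 U=1 S=0
  ✗ PROTECTION_VIOLATION  [4 reads]

Access #2 PA: FAULT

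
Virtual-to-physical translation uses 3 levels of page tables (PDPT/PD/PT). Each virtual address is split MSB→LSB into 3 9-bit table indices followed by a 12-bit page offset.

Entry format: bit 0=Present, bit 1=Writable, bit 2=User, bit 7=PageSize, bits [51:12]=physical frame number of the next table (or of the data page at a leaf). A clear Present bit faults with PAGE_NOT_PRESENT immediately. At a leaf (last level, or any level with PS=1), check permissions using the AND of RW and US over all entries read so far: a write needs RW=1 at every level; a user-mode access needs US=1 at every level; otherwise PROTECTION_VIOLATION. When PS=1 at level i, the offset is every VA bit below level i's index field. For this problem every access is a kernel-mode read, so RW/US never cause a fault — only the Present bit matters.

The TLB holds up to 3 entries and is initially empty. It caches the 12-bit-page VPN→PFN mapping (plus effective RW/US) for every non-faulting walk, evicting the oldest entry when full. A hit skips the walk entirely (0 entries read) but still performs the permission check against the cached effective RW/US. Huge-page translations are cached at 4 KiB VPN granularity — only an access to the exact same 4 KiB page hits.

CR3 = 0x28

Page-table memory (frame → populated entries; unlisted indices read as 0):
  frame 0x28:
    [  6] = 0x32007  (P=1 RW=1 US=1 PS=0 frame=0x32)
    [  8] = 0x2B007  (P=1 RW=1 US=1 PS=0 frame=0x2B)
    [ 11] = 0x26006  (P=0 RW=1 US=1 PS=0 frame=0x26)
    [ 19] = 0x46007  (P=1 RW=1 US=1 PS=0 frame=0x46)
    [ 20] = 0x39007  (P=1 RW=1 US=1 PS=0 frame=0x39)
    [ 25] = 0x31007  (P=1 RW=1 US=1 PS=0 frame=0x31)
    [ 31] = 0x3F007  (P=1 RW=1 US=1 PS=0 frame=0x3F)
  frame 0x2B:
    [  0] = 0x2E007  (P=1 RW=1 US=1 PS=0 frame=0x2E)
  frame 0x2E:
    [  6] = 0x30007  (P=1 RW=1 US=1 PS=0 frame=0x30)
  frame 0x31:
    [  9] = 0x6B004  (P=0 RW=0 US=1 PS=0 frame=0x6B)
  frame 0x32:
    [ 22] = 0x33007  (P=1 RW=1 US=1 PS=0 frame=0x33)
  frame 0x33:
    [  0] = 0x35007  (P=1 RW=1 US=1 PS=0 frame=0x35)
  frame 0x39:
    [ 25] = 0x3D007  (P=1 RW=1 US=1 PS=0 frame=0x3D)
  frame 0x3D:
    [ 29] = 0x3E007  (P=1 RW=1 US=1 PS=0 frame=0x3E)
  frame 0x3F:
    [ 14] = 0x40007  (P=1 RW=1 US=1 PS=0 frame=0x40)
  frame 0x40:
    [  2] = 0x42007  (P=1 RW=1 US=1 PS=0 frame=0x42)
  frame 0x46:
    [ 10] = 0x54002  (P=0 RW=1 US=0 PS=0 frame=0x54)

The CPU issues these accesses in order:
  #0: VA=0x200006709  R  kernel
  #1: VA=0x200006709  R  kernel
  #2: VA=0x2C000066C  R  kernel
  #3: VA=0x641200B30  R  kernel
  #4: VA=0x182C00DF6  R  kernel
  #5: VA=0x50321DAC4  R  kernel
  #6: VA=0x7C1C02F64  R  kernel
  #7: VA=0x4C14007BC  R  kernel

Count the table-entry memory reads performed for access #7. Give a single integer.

Trace:
#0 VA=0x200006709 (r,kernel):
  L0 @0x28[8] → 0x2B007  P=1,RW=1,US=1,PS=0
  L1 @0x2B[0] → 0x2E007  P=1,RW=1,US=1,PS=0
  L2 @0x2E[6] → 0x30007  P=1,RW=1,US=1,PS=0
  → PA=0x30709  (3 entries read)
#1 VA=0x200006709 (r,kernel):
  TLB hit vpn=0x200006 → PA=0x30709
#2 VA=0x2C000066C (r,kernel):
  L0 @0x28[11] → 0x26006  P=0,RW=1,US=1,PS=0
  → PAGE_NOT_PRESENT  (1 entries read)
#3 VA=0x641200B30 (r,kernel):
  L0 @0x28[25] → 0x31007  P=1,RW=1,US=1,PS=0
  L1 @0x31[9] → 0x6B004  P=0,RW=0,US=1,PS=0
  → PAGE_NOT_PRESENT  (2 entries read)
#4 VA=0x182C00DF6 (r,kernel):
  L0 @0x28[6] → 0x32007  P=1,RW=1,US=1,PS=0
  L1 @0x32[22] → 0x33007  P=1,RW=1,US=1,PS=0
  L2 @0x33[0] → 0x35007  P=1,RW=1,US=1,PS=0
  → PA=0x35DF6  (3 entries read)
#5 VA=0x50321DAC4 (r,kernel):
  L0 @0x28[20] → 0x39007  P=1,RW=1,US=1,PS=0
  L1 @0x39[25] → 0x3D007  P=1,RW=1,US=1,PS=0
  L2 @0x3D[29] → 0x3E007  P=1,RW=1,US=1,PS=0
  → PA=0x3EAC4  (3 entries read)
#6 VA=0x7C1C02F64 (r,kernel):
  L0 @0x28[31] → 0x3F007  P=1,RW=1,US=1,PS=0
  L1 @0x3F[14] → 0x40007  P=1,RW=1,US=1,PS=0
  L2 @0x40[2] → 0x42007  P=1,RW=1,US=1,PS=0
  → PA=0x42F64  (3 entries read)
#7 VA=0x4C14007BC (r,kernel):
  L0 @0x28[19] → 0x46007  P=1,RW=1,US=1,PS=0
  L1 @0x46[10] → 0x54002  P=0,RW=1,US=0,PS=0
  → PAGE_NOT_PRESENT  (2 entries read)

Entries read for #7: 2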